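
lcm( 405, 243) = 1215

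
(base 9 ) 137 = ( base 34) 3d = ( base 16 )73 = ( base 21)5A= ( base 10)115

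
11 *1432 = 15752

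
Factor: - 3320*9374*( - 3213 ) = 2^4*3^3* 5^1*7^1*17^1 * 43^1*83^1*109^1  =  99993957840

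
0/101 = 0=0.00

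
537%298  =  239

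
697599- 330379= 367220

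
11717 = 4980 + 6737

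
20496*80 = 1639680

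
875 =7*125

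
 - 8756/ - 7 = 1250  +  6/7= 1250.86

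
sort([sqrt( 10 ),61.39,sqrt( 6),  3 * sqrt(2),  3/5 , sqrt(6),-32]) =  [ - 32, 3/5, sqrt(6) , sqrt ( 6),sqrt(10 ),3 * sqrt( 2) , 61.39 ]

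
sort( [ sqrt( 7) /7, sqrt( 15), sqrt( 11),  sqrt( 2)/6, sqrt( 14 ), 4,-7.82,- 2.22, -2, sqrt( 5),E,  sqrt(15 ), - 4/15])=[ - 7.82,-2.22,-2,-4/15, sqrt( 2) /6,sqrt( 7) /7 , sqrt(5), E , sqrt( 11),  sqrt(14 ), sqrt( 15),sqrt( 15 )  ,  4]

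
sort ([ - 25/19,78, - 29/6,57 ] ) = [ - 29/6, - 25/19 , 57  ,  78 ] 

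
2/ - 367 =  - 1 +365/367=- 0.01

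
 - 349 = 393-742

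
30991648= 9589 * 3232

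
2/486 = 1/243 = 0.00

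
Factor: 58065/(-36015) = -7^( - 2 ) * 79^1 = - 79/49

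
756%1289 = 756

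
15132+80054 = 95186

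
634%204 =22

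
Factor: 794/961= 2^1 * 31^( - 2)*397^1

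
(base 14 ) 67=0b1011011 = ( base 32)2r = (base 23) 3M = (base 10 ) 91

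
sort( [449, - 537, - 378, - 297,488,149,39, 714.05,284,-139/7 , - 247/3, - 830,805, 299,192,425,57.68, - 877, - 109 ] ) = [ - 877 ,-830,-537, - 378, - 297, - 109,  -  247/3, - 139/7,  39, 57.68, 149,192,284,299, 425,449,488, 714.05 , 805 ]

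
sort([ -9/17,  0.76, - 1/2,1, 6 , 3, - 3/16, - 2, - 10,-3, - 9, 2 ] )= [-10,  -  9, - 3,  -  2,-9/17,  -  1/2,  -  3/16,  0.76, 1 , 2,3 , 6]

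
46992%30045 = 16947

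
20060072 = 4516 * 4442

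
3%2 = 1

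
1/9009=1/9009 =0.00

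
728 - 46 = 682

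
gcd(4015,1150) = 5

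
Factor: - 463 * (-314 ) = 2^1*157^1*463^1 = 145382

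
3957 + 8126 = 12083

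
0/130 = 0 = 0.00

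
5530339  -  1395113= 4135226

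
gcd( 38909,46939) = 73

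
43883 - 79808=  - 35925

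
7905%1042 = 611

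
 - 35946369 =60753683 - 96700052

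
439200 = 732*600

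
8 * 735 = 5880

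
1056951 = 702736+354215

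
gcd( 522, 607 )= 1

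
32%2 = 0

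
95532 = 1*95532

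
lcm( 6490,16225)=32450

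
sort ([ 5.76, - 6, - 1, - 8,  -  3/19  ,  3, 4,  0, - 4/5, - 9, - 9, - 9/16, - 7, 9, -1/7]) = [ - 9, - 9, - 8, - 7,  -  6, - 1,-4/5,-9/16,-3/19,-1/7, 0 , 3  ,  4,5.76,9 ] 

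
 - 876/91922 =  - 438/45961= - 0.01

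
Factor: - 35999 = -35999^1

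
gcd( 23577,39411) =87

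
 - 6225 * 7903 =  - 49196175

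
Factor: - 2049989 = -1091^1*1879^1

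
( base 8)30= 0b11000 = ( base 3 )220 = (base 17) 17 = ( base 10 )24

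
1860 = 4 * 465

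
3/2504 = 3/2504 = 0.00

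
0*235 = 0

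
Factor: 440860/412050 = 658/615 = 2^1*3^( - 1 )* 5^(-1)*7^1*41^( - 1 )*47^1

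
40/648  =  5/81 = 0.06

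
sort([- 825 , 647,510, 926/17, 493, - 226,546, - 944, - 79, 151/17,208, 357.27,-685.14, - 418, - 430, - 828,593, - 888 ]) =[ - 944, - 888, - 828, - 825, - 685.14,- 430, - 418, - 226, - 79, 151/17, 926/17,208, 357.27, 493 , 510,546,593,647]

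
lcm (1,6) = 6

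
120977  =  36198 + 84779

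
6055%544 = 71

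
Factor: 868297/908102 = 2^(-1) * 13^(-1)*53^( - 1 )*101^1*659^(-1) * 8597^1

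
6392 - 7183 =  - 791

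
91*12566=1143506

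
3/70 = 3/70  =  0.04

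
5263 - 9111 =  - 3848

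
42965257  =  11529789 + 31435468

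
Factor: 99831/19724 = 2^( - 2)*3^1*107^1*311^1*4931^( -1)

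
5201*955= 4966955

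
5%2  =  1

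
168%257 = 168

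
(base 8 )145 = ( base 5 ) 401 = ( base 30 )3b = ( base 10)101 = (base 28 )3h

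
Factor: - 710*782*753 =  - 418080660 = - 2^2*3^1*5^1*17^1*23^1*71^1*251^1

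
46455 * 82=3809310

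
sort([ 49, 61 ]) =[ 49, 61]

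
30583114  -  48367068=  - 17783954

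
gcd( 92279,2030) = 1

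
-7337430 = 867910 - 8205340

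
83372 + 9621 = 92993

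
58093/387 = 1351/9 = 150.11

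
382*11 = 4202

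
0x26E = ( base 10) 622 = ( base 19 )1de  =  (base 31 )K2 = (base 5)4442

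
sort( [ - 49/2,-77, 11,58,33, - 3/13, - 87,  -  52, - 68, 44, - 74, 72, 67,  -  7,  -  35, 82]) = [-87  ,- 77,  -  74, - 68, - 52 ,-35, - 49/2,  -  7 , - 3/13, 11,33, 44,58 , 67,72, 82 ]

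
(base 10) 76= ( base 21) 3D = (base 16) 4C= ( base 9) 84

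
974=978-4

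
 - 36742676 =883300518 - 920043194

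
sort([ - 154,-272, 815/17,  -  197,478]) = [ - 272, - 197,  -  154,815/17, 478]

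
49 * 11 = 539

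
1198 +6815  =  8013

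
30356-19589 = 10767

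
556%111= 1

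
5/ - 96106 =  - 1+96101/96106 = - 0.00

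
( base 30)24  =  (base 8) 100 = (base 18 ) 3A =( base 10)64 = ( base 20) 34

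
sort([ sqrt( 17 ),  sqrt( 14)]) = [ sqrt( 14),  sqrt( 17 )]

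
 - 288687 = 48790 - 337477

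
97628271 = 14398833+83229438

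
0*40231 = 0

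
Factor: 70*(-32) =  - 2^6*5^1*7^1 = -  2240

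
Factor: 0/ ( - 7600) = 0 = 0^1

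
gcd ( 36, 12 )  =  12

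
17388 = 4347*4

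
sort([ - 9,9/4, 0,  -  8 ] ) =[- 9, - 8, 0,9/4]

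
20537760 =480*42787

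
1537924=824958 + 712966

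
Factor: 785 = 5^1*157^1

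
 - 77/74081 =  - 1  +  10572/10583 = - 0.00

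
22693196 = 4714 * 4814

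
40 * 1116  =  44640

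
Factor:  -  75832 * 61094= -4632880208  =  -2^4 * 11^1*2777^1 * 9479^1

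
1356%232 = 196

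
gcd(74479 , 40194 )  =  1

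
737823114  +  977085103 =1714908217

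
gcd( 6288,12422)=2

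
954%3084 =954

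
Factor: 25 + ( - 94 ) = - 69= - 3^1*23^1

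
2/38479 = 2/38479 = 0.00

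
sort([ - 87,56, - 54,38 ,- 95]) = [ -95,-87, - 54,38,56] 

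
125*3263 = 407875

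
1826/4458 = 913/2229 = 0.41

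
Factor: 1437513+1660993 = 2^1*107^1*14479^1 =3098506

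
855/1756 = 855/1756=0.49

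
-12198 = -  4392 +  - 7806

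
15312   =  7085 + 8227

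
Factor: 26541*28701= 761753241  =  3^6*983^1*1063^1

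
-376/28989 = -1  +  28613/28989 = -0.01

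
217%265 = 217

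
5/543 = 5/543 = 0.01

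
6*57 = 342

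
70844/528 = 17711/132 = 134.17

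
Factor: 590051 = 7^1 * 11^1*79^1* 97^1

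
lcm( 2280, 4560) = 4560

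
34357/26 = 1321 + 11/26= 1321.42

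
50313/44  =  1143 + 21/44  =  1143.48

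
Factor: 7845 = 3^1 * 5^1 * 523^1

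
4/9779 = 4/9779= 0.00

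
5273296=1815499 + 3457797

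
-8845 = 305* (- 29 ) 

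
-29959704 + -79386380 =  - 109346084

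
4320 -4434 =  - 114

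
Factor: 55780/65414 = 2^1*5^1*2789^1 * 32707^( - 1) = 27890/32707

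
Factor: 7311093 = 3^1 * 167^1*14593^1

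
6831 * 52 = 355212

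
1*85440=85440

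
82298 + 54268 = 136566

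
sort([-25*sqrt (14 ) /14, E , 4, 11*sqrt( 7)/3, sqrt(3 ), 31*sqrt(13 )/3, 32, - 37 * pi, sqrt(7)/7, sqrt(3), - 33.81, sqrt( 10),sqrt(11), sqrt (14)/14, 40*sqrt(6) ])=[ - 37*pi,-33.81,-25*sqrt( 14 )/14, sqrt ( 14)/14, sqrt(7)/7, sqrt( 3 ) , sqrt ( 3),E, sqrt(10), sqrt( 11), 4, 11*sqrt( 7) /3, 32,31*sqrt(13)/3, 40*sqrt ( 6 )] 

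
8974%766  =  548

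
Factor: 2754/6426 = 3/7 = 3^1 * 7^ ( - 1 )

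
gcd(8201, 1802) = 1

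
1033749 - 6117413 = -5083664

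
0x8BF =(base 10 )2239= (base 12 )1367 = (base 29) 2j6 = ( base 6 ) 14211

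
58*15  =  870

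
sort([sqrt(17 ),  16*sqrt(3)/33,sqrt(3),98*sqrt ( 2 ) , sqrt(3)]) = [16*sqrt(3) /33,sqrt (3), sqrt( 3), sqrt( 17), 98*sqrt (2)] 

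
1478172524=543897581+934274943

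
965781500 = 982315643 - 16534143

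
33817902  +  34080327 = 67898229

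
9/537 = 3/179 =0.02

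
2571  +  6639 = 9210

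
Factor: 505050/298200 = 2^( - 2)*13^1 * 37^1*71^(- 1) = 481/284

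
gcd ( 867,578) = 289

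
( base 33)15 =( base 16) 26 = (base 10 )38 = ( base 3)1102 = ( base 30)18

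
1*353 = 353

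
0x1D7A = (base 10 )7546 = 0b1110101111010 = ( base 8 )16572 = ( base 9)11314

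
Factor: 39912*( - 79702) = - 3181066224 = - 2^4*3^1*7^1*1663^1*5693^1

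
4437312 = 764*5808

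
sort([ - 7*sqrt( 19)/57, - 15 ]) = [ - 15, - 7*sqrt( 19 )/57] 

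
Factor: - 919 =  - 919^1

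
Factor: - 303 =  - 3^1 * 101^1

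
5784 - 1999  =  3785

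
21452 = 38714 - 17262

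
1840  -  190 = 1650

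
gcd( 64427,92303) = 1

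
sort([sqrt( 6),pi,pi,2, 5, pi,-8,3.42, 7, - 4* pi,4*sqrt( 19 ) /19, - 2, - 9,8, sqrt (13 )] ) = [ - 4 * pi, - 9,-8,-2,  4*sqrt(19 )/19,2,sqrt(6), pi,pi,pi,3.42  ,  sqrt(13 ),5,7,  8]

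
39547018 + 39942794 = 79489812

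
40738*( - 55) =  - 2240590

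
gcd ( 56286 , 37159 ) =1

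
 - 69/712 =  -1 + 643/712 = - 0.10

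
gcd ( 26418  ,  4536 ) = 42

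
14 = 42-28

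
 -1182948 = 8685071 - 9868019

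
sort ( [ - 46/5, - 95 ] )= [-95, -46/5]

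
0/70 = 0 = 0.00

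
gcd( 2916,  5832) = 2916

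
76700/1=76700=76700.00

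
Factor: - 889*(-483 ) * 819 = 351667953 = 3^3*7^3*13^1*23^1 *127^1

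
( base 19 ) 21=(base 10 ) 39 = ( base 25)1e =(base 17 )25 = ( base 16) 27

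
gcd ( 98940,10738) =2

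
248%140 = 108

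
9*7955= 71595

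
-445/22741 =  - 445/22741 = - 0.02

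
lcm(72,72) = 72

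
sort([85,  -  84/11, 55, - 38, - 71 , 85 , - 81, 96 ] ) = [ - 81, - 71, - 38, - 84/11,55,85,85,96]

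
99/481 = 99/481=0.21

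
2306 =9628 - 7322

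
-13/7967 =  - 13/7967 = -  0.00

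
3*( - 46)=-138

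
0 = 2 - 2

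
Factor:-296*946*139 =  -2^4*11^1 *37^1*43^1*139^1 = - 38922224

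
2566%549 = 370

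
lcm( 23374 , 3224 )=93496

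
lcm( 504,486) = 13608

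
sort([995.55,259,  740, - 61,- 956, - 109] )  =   [  -  956,-109,  -  61, 259, 740, 995.55] 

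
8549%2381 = 1406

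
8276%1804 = 1060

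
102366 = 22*4653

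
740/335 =2+14/67 = 2.21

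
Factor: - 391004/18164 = -409/19= - 19^( -1)*409^1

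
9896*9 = 89064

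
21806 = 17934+3872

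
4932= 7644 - 2712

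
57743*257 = 14839951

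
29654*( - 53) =  -  1571662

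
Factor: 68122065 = 3^1*5^1*11^1 * 181^1 * 2281^1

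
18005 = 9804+8201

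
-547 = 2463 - 3010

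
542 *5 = 2710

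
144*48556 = 6992064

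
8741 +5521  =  14262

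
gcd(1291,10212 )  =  1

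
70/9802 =35/4901 = 0.01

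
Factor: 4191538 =2^1*13^2*12401^1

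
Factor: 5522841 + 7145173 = 12668014  =  2^1*6334007^1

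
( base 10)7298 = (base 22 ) f1g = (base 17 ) 1845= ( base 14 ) 2934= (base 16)1C82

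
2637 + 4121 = 6758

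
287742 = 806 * 357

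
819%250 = 69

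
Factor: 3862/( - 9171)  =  -2^1 * 3^( - 2)*1019^( - 1)*1931^1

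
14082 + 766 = 14848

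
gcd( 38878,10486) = 14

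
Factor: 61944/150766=2^2*3^1 *7^(  -  1)*11^(-2)*29^1 = 348/847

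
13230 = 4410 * 3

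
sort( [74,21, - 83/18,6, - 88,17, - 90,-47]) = [-90, - 88, - 47, - 83/18,6,17,21, 74]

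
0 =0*217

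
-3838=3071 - 6909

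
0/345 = 0 = 0.00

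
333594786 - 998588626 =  - 664993840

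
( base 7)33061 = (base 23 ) fei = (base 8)20123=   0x2053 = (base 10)8275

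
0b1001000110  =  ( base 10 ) 582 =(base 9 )716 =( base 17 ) 204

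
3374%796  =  190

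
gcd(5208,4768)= 8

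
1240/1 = 1240 = 1240.00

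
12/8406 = 2/1401 = 0.00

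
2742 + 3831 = 6573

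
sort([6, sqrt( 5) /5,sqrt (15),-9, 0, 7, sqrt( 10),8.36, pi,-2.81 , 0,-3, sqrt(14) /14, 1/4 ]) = [ - 9, - 3, - 2.81, 0,0 , 1/4, sqrt(14)/14, sqrt ( 5)/5 , pi,sqrt(10 ), sqrt(15 ),6, 7, 8.36] 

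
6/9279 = 2/3093 = 0.00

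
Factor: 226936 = 2^3* 19^1*1493^1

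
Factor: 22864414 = 2^1* 71^1*161017^1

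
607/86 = 607/86 = 7.06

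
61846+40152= 101998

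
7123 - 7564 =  - 441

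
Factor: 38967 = 3^1*31^1*419^1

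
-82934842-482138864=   -  565073706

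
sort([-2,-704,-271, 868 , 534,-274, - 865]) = [  -  865, - 704,-274, - 271, - 2,534, 868] 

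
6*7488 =44928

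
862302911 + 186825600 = 1049128511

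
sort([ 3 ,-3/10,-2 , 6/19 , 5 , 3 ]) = [ -2, - 3/10, 6/19 , 3, 3,5 ] 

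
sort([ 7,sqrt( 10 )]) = [sqrt (10), 7]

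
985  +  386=1371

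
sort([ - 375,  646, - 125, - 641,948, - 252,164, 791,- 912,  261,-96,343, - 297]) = [-912, - 641, - 375, - 297, - 252, - 125,-96, 164,261,  343 , 646, 791,  948]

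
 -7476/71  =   - 7476/71=- 105.30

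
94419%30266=3621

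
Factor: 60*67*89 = 357780 = 2^2*3^1 * 5^1 * 67^1*89^1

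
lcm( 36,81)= 324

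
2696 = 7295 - 4599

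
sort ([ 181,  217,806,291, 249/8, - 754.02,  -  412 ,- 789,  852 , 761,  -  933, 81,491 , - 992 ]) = [ - 992, - 933,-789, - 754.02 , - 412, 249/8, 81,  181 , 217, 291, 491, 761, 806 , 852 ] 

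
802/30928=401/15464=0.03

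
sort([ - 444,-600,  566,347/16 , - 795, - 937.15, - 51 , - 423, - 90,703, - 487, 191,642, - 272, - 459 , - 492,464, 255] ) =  [ - 937.15 , - 795,-600, - 492 , - 487, -459, - 444 , - 423 ,-272, - 90, - 51,347/16,191 , 255, 464, 566 , 642,703 ] 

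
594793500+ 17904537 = 612698037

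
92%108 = 92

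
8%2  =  0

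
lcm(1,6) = 6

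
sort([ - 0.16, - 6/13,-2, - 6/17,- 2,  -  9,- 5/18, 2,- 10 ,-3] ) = [-10, - 9,-3,  -  2, - 2 ,-6/13,-6/17, -5/18, -0.16,  2]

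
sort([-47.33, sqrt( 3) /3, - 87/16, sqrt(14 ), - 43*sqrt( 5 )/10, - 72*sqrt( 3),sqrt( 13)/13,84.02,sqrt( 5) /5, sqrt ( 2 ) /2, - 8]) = [ - 72*sqrt( 3 ), - 47.33, - 43 * sqrt( 5 )/10, - 8, - 87/16,  sqrt(13)/13, sqrt( 5) /5, sqrt( 3) /3,sqrt( 2)/2,  sqrt( 14),84.02 ] 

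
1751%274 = 107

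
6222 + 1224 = 7446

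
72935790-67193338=5742452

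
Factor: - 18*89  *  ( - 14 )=2^2 * 3^2 * 7^1* 89^1 = 22428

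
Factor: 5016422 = 2^1*2508211^1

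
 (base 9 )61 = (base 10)55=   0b110111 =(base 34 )1l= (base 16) 37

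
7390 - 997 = 6393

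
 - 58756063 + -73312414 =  - 132068477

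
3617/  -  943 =-4 + 155/943 = - 3.84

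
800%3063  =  800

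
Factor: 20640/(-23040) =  - 2^( - 4)*3^( - 1 )*43^1 = - 43/48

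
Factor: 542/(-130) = - 271/65=- 5^( - 1 )*13^( - 1 ) *271^1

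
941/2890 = 941/2890 = 0.33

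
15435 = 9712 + 5723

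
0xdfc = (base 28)4FO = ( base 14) 143A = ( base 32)3FS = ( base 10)3580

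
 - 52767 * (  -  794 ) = 41896998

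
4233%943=461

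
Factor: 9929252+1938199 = 11867451= 3^1*31^1*  127607^1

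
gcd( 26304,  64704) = 192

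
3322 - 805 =2517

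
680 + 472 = 1152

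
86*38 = 3268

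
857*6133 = 5255981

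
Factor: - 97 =- 97^1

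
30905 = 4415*7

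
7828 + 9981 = 17809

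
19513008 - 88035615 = -68522607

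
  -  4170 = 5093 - 9263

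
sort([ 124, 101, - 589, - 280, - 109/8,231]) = [-589, - 280, -109/8 , 101,124, 231]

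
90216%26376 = 11088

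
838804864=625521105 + 213283759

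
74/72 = 37/36 = 1.03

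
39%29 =10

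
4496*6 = 26976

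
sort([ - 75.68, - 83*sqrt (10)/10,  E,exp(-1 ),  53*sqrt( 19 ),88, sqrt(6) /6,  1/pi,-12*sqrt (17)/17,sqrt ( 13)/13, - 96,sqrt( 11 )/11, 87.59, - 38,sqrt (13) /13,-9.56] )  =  [ - 96,-75.68,  -  38 , - 83*sqrt( 10)/10, - 9.56,-12*sqrt( 17 ) /17,sqrt(13 )/13, sqrt( 13) /13,sqrt(11 ) /11,1/pi, exp(  -  1),sqrt ( 6)/6,  E,87.59,88,53*sqrt( 19) ] 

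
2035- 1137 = 898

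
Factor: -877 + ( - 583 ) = -1460 = -2^2*5^1 * 73^1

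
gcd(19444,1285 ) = 1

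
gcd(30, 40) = 10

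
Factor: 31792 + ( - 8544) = 23248 = 2^4*1453^1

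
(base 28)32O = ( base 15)AC2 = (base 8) 4600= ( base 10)2432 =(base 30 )2L2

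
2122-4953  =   -2831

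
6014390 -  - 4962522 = 10976912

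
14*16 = 224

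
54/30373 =54/30373 = 0.00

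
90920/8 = 11365  =  11365.00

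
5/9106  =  5/9106= 0.00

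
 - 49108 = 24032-73140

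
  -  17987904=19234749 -37222653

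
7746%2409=519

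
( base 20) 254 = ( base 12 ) 634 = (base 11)752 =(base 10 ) 904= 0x388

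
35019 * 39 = 1365741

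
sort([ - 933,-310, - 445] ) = [-933, - 445, - 310]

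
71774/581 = 71774/581=123.54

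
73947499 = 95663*773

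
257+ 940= 1197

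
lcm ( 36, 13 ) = 468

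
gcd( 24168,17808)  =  1272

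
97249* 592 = 57571408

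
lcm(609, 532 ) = 46284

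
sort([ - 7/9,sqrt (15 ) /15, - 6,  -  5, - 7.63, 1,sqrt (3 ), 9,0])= [ - 7.63, - 6, - 5,-7/9,  0,sqrt (15)/15,1,sqrt(3)  ,  9]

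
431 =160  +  271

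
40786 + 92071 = 132857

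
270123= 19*14217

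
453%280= 173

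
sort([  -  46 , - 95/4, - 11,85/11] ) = [ - 46 , - 95/4, - 11, 85/11 ]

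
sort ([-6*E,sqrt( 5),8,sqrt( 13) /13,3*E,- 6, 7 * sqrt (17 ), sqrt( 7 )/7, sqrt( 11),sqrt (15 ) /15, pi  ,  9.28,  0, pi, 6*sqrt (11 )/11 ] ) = [ - 6 *E,-6,0,sqrt(15)/15,sqrt (13 )/13, sqrt (7)/7,6 * sqrt(11)/11, sqrt (5) , pi, pi , sqrt(11),  8 , 3  *  E,9.28,7 *sqrt (17)]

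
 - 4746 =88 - 4834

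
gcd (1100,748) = 44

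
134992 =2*67496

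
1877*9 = 16893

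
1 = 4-3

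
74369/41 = 1813 + 36/41 = 1813.88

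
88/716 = 22/179  =  0.12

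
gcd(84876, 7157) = 1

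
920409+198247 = 1118656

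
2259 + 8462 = 10721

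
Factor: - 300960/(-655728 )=330/719 = 2^1*3^1*5^1*11^1*719^(- 1 )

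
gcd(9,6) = 3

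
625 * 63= 39375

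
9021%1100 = 221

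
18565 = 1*18565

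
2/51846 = 1/25923 = 0.00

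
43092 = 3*14364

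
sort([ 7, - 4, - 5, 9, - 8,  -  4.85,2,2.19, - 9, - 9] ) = [ - 9, -9, - 8,-5,  -  4.85,  -  4, 2, 2.19,7,9 ]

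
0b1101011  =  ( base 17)65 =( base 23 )4F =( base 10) 107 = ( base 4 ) 1223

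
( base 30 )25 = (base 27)2b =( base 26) 2D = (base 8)101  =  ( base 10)65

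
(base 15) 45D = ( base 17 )372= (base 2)1111011100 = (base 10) 988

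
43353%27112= 16241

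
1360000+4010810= 5370810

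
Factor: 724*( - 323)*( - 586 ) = 137037272 = 2^3*17^1*19^1*181^1 *293^1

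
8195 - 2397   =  5798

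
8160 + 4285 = 12445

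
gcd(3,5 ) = 1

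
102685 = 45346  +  57339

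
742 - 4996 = - 4254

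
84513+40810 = 125323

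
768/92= 192/23 = 8.35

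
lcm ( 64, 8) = 64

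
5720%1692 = 644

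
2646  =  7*378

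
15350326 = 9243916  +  6106410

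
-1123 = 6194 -7317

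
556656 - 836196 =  - 279540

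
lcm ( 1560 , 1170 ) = 4680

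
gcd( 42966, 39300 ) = 6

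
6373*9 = 57357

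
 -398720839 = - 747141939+348421100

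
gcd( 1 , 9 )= 1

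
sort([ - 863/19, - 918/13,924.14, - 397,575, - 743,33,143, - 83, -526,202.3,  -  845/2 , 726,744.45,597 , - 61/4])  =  [ - 743, - 526, - 845/2, - 397, - 83, - 918/13, - 863/19, - 61/4,33 , 143, 202.3,575,597, 726,744.45,924.14]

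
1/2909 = 1/2909 = 0.00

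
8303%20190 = 8303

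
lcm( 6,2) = 6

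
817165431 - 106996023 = 710169408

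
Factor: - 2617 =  - 2617^1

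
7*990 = 6930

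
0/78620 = 0 =0.00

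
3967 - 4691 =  - 724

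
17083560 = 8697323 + 8386237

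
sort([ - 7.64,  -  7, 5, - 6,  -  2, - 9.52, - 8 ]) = [ - 9.52, - 8, - 7.64, - 7 , - 6, -2, 5]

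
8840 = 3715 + 5125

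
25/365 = 5/73 = 0.07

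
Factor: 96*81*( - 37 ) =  - 2^5*3^5*37^1= - 287712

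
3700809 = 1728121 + 1972688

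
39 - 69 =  - 30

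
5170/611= 110/13 = 8.46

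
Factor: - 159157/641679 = - 3^( - 1) * 107^( - 1) *1999^( - 1 ) * 159157^1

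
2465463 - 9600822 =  - 7135359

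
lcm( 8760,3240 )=236520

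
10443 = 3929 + 6514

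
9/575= 9/575 = 0.02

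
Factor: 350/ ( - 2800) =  - 2^( - 3) = - 1/8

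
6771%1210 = 721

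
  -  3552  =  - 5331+1779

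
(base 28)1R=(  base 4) 313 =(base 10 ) 55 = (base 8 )67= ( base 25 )25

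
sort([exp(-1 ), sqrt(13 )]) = [ exp ( - 1 ),sqrt(13 )]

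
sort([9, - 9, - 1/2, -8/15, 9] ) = [ - 9, - 8/15, - 1/2 , 9, 9]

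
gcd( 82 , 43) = 1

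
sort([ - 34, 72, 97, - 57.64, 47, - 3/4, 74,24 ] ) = [-57.64 , -34, - 3/4, 24,47, 72,74, 97]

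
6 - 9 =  - 3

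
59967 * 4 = 239868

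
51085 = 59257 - 8172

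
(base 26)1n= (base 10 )49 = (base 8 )61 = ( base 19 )2b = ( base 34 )1f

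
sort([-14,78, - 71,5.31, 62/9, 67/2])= [ - 71  , - 14,5.31, 62/9, 67/2,  78] 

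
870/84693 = 290/28231 = 0.01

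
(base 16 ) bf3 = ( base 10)3059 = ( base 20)7cj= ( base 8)5763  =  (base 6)22055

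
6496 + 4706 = 11202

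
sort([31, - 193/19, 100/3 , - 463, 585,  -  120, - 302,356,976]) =[ - 463, - 302,-120 ,-193/19,  31,100/3,356 , 585,976] 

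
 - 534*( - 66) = 35244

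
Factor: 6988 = 2^2*1747^1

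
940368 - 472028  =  468340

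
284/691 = 284/691 = 0.41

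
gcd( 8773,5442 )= 1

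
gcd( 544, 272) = 272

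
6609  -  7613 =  - 1004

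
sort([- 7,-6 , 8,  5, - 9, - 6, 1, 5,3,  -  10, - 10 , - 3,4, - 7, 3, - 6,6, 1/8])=[ - 10 , - 10, - 9, -7, - 7,  -  6, - 6, - 6, - 3, 1/8,1, 3,3, 4, 5, 5, 6, 8]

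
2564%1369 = 1195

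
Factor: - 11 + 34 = 23^1 = 23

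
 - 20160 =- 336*60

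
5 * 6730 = 33650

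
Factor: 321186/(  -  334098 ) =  - 199/207 = -3^(- 2 )*23^ (  -  1)*199^1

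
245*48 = 11760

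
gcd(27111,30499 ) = 7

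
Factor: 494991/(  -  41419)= - 729/61 =- 3^6 *61^( - 1)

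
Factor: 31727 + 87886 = 119613 = 3^1*13^1*3067^1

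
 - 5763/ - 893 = 5763/893 = 6.45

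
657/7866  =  73/874  =  0.08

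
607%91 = 61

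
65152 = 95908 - 30756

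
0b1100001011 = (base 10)779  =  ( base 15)36E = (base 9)1055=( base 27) 11n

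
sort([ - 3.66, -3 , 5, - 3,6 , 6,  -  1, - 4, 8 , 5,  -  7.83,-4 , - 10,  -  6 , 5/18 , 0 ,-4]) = [  -  10, - 7.83 , - 6, - 4,  -  4, - 4, - 3.66,-3,- 3,-1,0,  5/18,5,5,6, 6,8 ]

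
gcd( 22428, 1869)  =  1869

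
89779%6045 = 5149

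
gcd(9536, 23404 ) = 4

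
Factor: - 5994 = -2^1*3^4*37^1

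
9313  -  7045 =2268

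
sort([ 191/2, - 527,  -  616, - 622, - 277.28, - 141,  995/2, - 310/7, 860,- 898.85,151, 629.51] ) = [ - 898.85 ,-622  , - 616, - 527, - 277.28, - 141, - 310/7, 191/2,151,995/2,629.51, 860] 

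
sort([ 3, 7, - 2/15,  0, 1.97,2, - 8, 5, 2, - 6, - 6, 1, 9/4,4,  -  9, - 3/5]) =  [ - 9, - 8, - 6,  -  6, -3/5, - 2/15, 0, 1,1.97,2 , 2, 9/4, 3,  4, 5,7]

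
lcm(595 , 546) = 46410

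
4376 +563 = 4939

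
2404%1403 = 1001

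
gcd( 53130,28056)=42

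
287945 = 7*41135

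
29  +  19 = 48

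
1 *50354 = 50354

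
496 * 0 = 0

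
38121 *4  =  152484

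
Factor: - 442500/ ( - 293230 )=2^1*3^1*5^3 *7^(-1) * 71^ ( - 1)  =  750/497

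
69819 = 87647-17828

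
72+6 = 78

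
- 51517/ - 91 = 51517/91 = 566.12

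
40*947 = 37880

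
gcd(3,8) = 1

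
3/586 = 3/586 = 0.01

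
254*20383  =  5177282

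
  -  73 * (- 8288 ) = 605024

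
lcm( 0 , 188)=0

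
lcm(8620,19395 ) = 77580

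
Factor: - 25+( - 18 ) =-43 = - 43^1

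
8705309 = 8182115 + 523194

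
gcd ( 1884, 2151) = 3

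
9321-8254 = 1067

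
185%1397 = 185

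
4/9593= 4/9593= 0.00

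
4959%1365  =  864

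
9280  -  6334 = 2946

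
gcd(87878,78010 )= 2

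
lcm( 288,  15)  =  1440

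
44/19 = 44/19 = 2.32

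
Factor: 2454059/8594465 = 5^( - 1)*11^( - 1 )*19^1*53^1*307^( - 1)*509^( - 1)*2437^1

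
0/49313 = 0=0.00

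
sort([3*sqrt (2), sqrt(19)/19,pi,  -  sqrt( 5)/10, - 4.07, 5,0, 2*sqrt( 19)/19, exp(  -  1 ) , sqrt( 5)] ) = [ - 4.07,- sqrt( 5 )/10,0  ,  sqrt(19)/19, exp ( - 1),  2*sqrt( 19)/19, sqrt( 5), pi, 3*sqrt( 2 ), 5]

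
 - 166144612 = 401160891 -567305503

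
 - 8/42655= - 8/42655 = - 0.00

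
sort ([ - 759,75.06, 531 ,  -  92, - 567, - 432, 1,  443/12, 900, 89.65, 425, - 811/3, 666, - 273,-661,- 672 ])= [ - 759, - 672, - 661, - 567, - 432, - 273,- 811/3, - 92, 1, 443/12 , 75.06,89.65,425,  531, 666,900]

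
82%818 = 82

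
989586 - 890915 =98671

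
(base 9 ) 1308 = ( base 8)1724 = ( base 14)500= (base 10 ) 980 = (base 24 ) 1gk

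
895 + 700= 1595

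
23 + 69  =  92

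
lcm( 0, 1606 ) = 0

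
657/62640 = 73/6960 =0.01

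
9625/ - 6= -9625/6 = -  1604.17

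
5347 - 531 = 4816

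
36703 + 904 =37607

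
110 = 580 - 470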